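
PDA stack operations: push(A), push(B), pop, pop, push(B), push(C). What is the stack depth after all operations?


Tracing stack operations:
  push(A) -> stack = [A], depth=1
  push(B) -> stack = [A,B], depth=2
  pop -> removed B, stack = [A], depth=1
  pop -> removed A, stack = [], depth=0
  push(B) -> stack = [B], depth=1
  push(C) -> stack = [B,C], depth=2
Final depth = 2

2


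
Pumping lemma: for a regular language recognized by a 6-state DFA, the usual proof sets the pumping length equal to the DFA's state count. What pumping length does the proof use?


Pumping lemma for regular languages (standard proof):
Take p = |Q|, the number of DFA states.
Any string of length >= |Q| passes through |Q|+1 states while reading its first |Q| symbols,
so by pigeonhole some state repeats, giving the loop that can be pumped.
Here |Q| = 6
Therefore the proof uses p = 6

6


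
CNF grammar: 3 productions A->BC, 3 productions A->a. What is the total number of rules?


CNF allows two rule forms:
  A -> BC (binary): 3 rules
  A -> a (terminal): 3 rules
Total = 3 + 3 = 6

6


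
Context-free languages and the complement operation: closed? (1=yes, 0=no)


CFL closure properties:
  Closed under: union, concatenation, Kleene star
  NOT closed under: intersection, complement
Operation 'complement' is in not-closed list -> No (not closed)

0


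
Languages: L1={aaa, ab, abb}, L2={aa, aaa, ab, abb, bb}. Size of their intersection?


L1 = {aaa, ab, abb}
L2 = {aa, aaa, ab, abb, bb}
Checking each string in L1 against L2:
  'aaa': in L2? Yes
  'ab': in L2? Yes
  'abb': in L2? Yes
Intersection = {aaa, ab, abb}
|L1 ∩ L2| = 3

3


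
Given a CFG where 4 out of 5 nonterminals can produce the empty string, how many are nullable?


Nonterminals: {S, A, B, C, D}
A nonterminal is nullable if it can derive epsilon
Counting nullable nonterminals: 4
Total nullable = 4

4


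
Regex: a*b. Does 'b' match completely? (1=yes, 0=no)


Pattern: a*b
String: 'b'
Pattern requires: zero or more 'a's followed by exactly one 'b'
Found 0 leading 'a's
Remaining: 'b'
Remaining is exactly 'b' -> match
Result: 1

1


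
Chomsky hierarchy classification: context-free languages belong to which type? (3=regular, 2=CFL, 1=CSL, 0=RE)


Chomsky hierarchy levels:
  Type 3: Regular (DFA/NFA/regex)
  Type 2: Context-free (PDA)
  Type 1: Context-sensitive
  Type 0: Recursively enumerable (TM)
'context-free' corresponds to Type 2

2


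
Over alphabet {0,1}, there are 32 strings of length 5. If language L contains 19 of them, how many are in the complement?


Alphabet: {0,1}
String length: 5
Total strings of length 5 = 2^5 = 32
Strings in L = 19
Complement = total - |L|
= 32 - 19
= 13

13


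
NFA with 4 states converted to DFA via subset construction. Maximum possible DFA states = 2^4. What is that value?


NFA has 4 states
Subset construction: each DFA state = subset of NFA states
Maximum subsets = 2^4
2^4 = 16

16


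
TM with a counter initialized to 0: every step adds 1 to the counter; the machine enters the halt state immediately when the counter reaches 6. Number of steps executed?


Counter starts at 0. Counting sequence:
  Step 1: counter = 1
  Step 2: counter = 2
  Step 3: counter = 3
  Step 4: counter = 4
  Step 5: counter = 5
  Step 6: counter = 6
Counter reached 6 -> halt
Total steps = 6

6


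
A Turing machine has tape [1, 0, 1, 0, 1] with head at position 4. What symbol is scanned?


Tape: [1, 0, 1, 0, 1]
Positions: 0 1 2 3 4
Values:    1 0 1 0 1
Head at position 4
tape[4] = 1

1


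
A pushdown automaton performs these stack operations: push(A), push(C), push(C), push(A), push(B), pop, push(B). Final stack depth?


Tracing stack operations:
  push(A) -> stack = [A], depth=1
  push(C) -> stack = [A,C], depth=2
  push(C) -> stack = [A,C,C], depth=3
  push(A) -> stack = [A,C,C,A], depth=4
  push(B) -> stack = [A,C,C,A,B], depth=5
  pop -> removed B, stack = [A,C,C,A], depth=4
  push(B) -> stack = [A,C,C,A,B], depth=5
Final depth = 5

5


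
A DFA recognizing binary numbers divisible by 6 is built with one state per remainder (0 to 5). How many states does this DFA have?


Divisibility by 6 is tracked via the remainder mod 6: 0, 1, ..., 5
The construction assigns one state to each remainder
Number of remainders = 6

6


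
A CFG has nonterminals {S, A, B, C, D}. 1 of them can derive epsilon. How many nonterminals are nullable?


Nonterminals: {S, A, B, C, D}
A nonterminal is nullable if it can derive epsilon
Counting nullable nonterminals: 1
Total nullable = 1

1


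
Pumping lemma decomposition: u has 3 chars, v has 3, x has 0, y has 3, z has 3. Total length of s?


|s| = |u| + |v| + |x| + |y| + |z|
= 3 + 3 + 0 + 3 + 3
= 6 + 0 + 6
= 6 + 6
= 12

12


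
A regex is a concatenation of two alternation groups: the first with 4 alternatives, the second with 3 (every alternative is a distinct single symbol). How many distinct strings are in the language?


First group: 4 alternatives
Second group: 3 alternatives
Concatenation: each choice from group 1 pairs with each from group 2
Total = 4 x 3 = 12

12


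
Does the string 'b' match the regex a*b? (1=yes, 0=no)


Pattern: a*b
String: 'b'
Pattern requires: zero or more 'a's followed by exactly one 'b'
Found 0 leading 'a's
Remaining: 'b'
Remaining is exactly 'b' -> match
Result: 1

1


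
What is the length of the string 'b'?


String: 'b'
Counting characters:
  'b' appears 1 time(s)
Total length = 0 + 1 = 1

1


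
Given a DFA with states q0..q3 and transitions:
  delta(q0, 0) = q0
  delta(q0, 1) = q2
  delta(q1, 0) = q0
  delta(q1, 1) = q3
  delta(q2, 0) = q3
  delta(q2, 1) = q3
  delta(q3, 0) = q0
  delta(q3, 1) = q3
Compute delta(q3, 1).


Looking up transition function:
delta(q3, 1) in the table
Row: q3, Column: 1
Result: q3

q3


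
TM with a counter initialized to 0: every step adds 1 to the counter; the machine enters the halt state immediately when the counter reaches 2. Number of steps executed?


Counter starts at 0. Counting sequence:
  Step 1: counter = 1
  Step 2: counter = 2
Counter reached 2 -> halt
Total steps = 2

2


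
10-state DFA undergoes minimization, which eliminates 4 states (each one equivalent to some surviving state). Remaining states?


Original DFA: 10 states
Redundant states removed: 4
Minimized states = original - removed
= 10 - 4
= 6

6


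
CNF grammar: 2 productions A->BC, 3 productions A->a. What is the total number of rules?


CNF allows two rule forms:
  A -> BC (binary): 2 rules
  A -> a (terminal): 3 rules
Total = 2 + 3 = 5

5


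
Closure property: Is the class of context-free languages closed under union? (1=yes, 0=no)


CFL closure properties:
  Closed under: union, concatenation, Kleene star
  NOT closed under: intersection, complement
Operation 'union' is in closed list -> Yes (closed)

1


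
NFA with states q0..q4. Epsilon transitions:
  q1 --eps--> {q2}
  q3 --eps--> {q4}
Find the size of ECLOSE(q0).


Starting from q0
Initialize closure = {q0}
q0 has no outgoing epsilon transitions -> nothing to add
Final closure: {q0}
Size = 1

1


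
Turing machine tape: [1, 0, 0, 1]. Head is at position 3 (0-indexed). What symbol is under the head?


Tape: [1, 0, 0, 1]
Positions: 0 1 2 3
Values:    1 0 0 1
Head at position 3
tape[3] = 1

1


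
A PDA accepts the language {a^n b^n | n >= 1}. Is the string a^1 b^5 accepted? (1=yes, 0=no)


Language requires equal numbers of a's and b's
PDA pushes for each 'a', pops for each 'b'
Number of a's = 1
Number of b's = 5
1 != 5 -> Reject

0


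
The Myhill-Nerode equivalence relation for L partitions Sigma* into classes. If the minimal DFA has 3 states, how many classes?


Myhill-Nerode theorem:
Number of equivalence classes = number of states in minimal DFA
Minimal DFA states = 3
Therefore equivalence classes = 3

3


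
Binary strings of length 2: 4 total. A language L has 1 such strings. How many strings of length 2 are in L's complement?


Alphabet: {0,1}
String length: 2
Total strings of length 2 = 2^2 = 4
Strings in L = 1
Complement = total - |L|
= 4 - 1
= 3

3


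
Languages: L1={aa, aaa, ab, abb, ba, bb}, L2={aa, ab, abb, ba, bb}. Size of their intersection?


L1 = {aa, aaa, ab, abb, ba, bb}
L2 = {aa, ab, abb, ba, bb}
Checking each string in L1 against L2:
  'aa': in L2? Yes
  'aaa': in L2? No
  'ab': in L2? Yes
  'abb': in L2? Yes
  'ba': in L2? Yes
  'bb': in L2? Yes
Intersection = {aa, ab, abb, ba, bb}
|L1 ∩ L2| = 5

5


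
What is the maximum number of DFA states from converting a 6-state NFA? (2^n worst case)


NFA has 6 states
Subset construction: each DFA state = subset of NFA states
Maximum subsets = 2^6
2^6 = 64

64


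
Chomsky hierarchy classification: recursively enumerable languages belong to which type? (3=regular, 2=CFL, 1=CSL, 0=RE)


Chomsky hierarchy levels:
  Type 3: Regular (DFA/NFA/regex)
  Type 2: Context-free (PDA)
  Type 1: Context-sensitive
  Type 0: Recursively enumerable (TM)
'recursively enumerable' corresponds to Type 0

0


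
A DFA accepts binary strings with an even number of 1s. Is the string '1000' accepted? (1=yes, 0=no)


DFA has 2 states: q_even (start, accept=yes) and q_odd
Processing string '1000' character by character:
  Position 0: read '1', 1-count=1 -> q_odd
  Position 1: read '0', 1-count=1 -> q_odd (no change)
  Position 2: read '0', 1-count=1 -> q_odd (no change)
  Position 3: read '0', 1-count=1 -> q_odd (no change)
Final state: q_odd, total 1s = 1 (odd); the DFA requires an even count -> reject

0


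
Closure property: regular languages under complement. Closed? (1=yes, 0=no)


Regular languages are closed under:
- Union (DFA product construction)
- Intersection (DFA product construction)
- Complement (swap accept/reject states)
- Concatenation (NFA construction)
- Kleene star (NFA construction)
complement is in this list
Therefore: closed

1


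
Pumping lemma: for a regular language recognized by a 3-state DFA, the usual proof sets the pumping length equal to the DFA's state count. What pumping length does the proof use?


Pumping lemma for regular languages (standard proof):
Take p = |Q|, the number of DFA states.
Any string of length >= |Q| passes through |Q|+1 states while reading its first |Q| symbols,
so by pigeonhole some state repeats, giving the loop that can be pumped.
Here |Q| = 3
Therefore the proof uses p = 3

3


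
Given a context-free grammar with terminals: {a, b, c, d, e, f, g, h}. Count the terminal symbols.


Terminal symbols: a, b, c, d, e, f, g, h
Counting each: a (#1), b (#2), c (#3), d (#4), e (#5), f (#6), g (#7), h (#8)
Total = 8

8


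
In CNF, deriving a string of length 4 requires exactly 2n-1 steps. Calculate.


Chomsky Normal Form derivation:
String length n = 4
Each step either:
  - Splits a nonterminal into two (n-1 such steps)
  - Converts a nonterminal to terminal (n such steps)
Total = (n-1) + n = 2n - 1
= 2(4) - 1
= 8 - 1
= 7

7


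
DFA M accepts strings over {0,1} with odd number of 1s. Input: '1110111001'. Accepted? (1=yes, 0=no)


DFA has 2 states: q_even (start, accept=no) and q_odd
Processing string '1110111001' character by character:
  Position 0: read '1', 1-count=1 -> q_odd
  Position 1: read '1', 1-count=2 -> q_even
  Position 2: read '1', 1-count=3 -> q_odd
  Position 3: read '0', 1-count=3 -> q_odd (no change)
  Position 4: read '1', 1-count=4 -> q_even
  Position 5: read '1', 1-count=5 -> q_odd
  Position 6: read '1', 1-count=6 -> q_even
  Position 7: read '0', 1-count=6 -> q_even (no change)
  Position 8: read '0', 1-count=6 -> q_even (no change)
  Position 9: read '1', 1-count=7 -> q_odd
Final state: q_odd, total 1s = 7 (odd); the DFA requires an odd count -> accept

1


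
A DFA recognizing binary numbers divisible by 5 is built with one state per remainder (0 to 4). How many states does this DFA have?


Divisibility by 5 is tracked via the remainder mod 5: 0, 1, ..., 4
The construction assigns one state to each remainder
Number of remainders = 5

5


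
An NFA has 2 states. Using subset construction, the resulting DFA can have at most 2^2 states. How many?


NFA has 2 states
Subset construction: each DFA state = subset of NFA states
Maximum subsets = 2^2
2^2 = 4

4


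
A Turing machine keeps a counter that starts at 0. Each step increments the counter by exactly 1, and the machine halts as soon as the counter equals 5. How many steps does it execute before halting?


Counter starts at 0. Counting sequence:
  Step 1: counter = 1
  Step 2: counter = 2
  Step 3: counter = 3
  Step 4: counter = 4
  Step 5: counter = 5
Counter reached 5 -> halt
Total steps = 5

5


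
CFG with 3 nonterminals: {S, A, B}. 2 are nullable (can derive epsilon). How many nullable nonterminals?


Nonterminals: {S, A, B}
A nonterminal is nullable if it can derive epsilon
Counting nullable nonterminals: 2
Total nullable = 2

2


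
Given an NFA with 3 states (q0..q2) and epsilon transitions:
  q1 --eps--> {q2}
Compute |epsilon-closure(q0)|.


Starting from q0
Initialize closure = {q0}
q0 has no outgoing epsilon transitions -> nothing to add
Final closure: {q0}
Size = 1

1


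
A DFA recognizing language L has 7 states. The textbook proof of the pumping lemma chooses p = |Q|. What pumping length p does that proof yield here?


Pumping lemma for regular languages (standard proof):
Take p = |Q|, the number of DFA states.
Any string of length >= |Q| passes through |Q|+1 states while reading its first |Q| symbols,
so by pigeonhole some state repeats, giving the loop that can be pumped.
Here |Q| = 7
Therefore the proof uses p = 7

7


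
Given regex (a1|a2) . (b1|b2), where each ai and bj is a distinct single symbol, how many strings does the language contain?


First group: 2 alternatives
Second group: 2 alternatives
Concatenation: each choice from group 1 pairs with each from group 2
Total = 2 x 2 = 4

4


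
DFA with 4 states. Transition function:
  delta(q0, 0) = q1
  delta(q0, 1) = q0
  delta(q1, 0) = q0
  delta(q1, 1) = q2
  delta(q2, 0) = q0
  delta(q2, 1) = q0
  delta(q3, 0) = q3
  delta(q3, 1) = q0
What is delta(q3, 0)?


Looking up transition function:
delta(q3, 0) in the table
Row: q3, Column: 0
Result: q3

q3


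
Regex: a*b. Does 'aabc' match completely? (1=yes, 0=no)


Pattern: a*b
String: 'aabc'
Pattern requires: zero or more 'a's followed by exactly one 'b'
Found 2 leading 'a's
Remaining: 'bc'
Remaining is not 'b' -> no match
Result: 0

0


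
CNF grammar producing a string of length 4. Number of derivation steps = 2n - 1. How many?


Chomsky Normal Form derivation:
String length n = 4
Each step either:
  - Splits a nonterminal into two (n-1 such steps)
  - Converts a nonterminal to terminal (n such steps)
Total = (n-1) + n = 2n - 1
= 2(4) - 1
= 8 - 1
= 7

7


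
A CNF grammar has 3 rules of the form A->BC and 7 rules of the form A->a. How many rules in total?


CNF allows two rule forms:
  A -> BC (binary): 3 rules
  A -> a (terminal): 7 rules
Total = 3 + 7 = 10

10


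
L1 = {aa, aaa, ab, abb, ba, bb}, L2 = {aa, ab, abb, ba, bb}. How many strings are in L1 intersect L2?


L1 = {aa, aaa, ab, abb, ba, bb}
L2 = {aa, ab, abb, ba, bb}
Checking each string in L1 against L2:
  'aa': in L2? Yes
  'aaa': in L2? No
  'ab': in L2? Yes
  'abb': in L2? Yes
  'ba': in L2? Yes
  'bb': in L2? Yes
Intersection = {aa, ab, abb, ba, bb}
|L1 ∩ L2| = 5

5


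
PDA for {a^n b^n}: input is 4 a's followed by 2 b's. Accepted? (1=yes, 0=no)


Language requires equal numbers of a's and b's
PDA pushes for each 'a', pops for each 'b'
Number of a's = 4
Number of b's = 2
4 != 2 -> Reject

0


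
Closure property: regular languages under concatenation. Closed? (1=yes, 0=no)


Regular languages are closed under:
- Union (DFA product construction)
- Intersection (DFA product construction)
- Complement (swap accept/reject states)
- Concatenation (NFA construction)
- Kleene star (NFA construction)
concatenation is in this list
Therefore: closed

1


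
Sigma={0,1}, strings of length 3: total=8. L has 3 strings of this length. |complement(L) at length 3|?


Alphabet: {0,1}
String length: 3
Total strings of length 3 = 2^3 = 8
Strings in L = 3
Complement = total - |L|
= 8 - 3
= 5

5


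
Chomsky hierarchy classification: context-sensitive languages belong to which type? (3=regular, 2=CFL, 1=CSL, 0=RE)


Chomsky hierarchy levels:
  Type 3: Regular (DFA/NFA/regex)
  Type 2: Context-free (PDA)
  Type 1: Context-sensitive
  Type 0: Recursively enumerable (TM)
'context-sensitive' corresponds to Type 1

1


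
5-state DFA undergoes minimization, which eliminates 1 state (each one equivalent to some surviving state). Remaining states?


Original DFA: 5 states
Redundant states removed: 1
Minimized states = original - removed
= 5 - 1
= 4

4


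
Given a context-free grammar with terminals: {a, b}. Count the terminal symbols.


Terminal symbols: a, b
Counting each: a (#1), b (#2)
Total = 2

2


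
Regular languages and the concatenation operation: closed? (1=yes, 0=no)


Regular languages are closed under all standard operations:
- Union: Yes (product construction)
- Intersection: Yes (product construction)
- Complement: Yes (swap accept/reject)
- Concatenation: Yes (NFA construction)
Operation: concatenation -> Closed

1


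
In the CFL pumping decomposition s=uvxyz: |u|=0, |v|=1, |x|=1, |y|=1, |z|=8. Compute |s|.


|s| = |u| + |v| + |x| + |y| + |z|
= 0 + 1 + 1 + 1 + 8
= 1 + 1 + 9
= 2 + 9
= 11

11


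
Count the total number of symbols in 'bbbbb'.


String: 'bbbbb'
Counting characters:
  'b' appears 5 time(s)
Total length = 0 + 5 = 5

5


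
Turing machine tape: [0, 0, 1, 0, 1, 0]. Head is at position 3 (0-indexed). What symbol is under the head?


Tape: [0, 0, 1, 0, 1, 0]
Positions: 0 1 2 3 4 5
Values:    0 0 1 0 1 0
Head at position 3
tape[3] = 0

0


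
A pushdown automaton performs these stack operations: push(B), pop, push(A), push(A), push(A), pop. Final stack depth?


Tracing stack operations:
  push(B) -> stack = [B], depth=1
  pop -> removed B, stack = [], depth=0
  push(A) -> stack = [A], depth=1
  push(A) -> stack = [A,A], depth=2
  push(A) -> stack = [A,A,A], depth=3
  pop -> removed A, stack = [A,A], depth=2
Final depth = 2

2


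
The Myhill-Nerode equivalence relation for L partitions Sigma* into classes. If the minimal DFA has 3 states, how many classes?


Myhill-Nerode theorem:
Number of equivalence classes = number of states in minimal DFA
Minimal DFA states = 3
Therefore equivalence classes = 3

3


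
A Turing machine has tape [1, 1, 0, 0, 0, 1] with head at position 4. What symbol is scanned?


Tape: [1, 1, 0, 0, 0, 1]
Positions: 0 1 2 3 4 5
Values:    1 1 0 0 0 1
Head at position 4
tape[4] = 0

0


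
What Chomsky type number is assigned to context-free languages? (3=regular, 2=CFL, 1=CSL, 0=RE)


Chomsky hierarchy levels:
  Type 3: Regular (DFA/NFA/regex)
  Type 2: Context-free (PDA)
  Type 1: Context-sensitive
  Type 0: Recursively enumerable (TM)
'context-free' corresponds to Type 2

2


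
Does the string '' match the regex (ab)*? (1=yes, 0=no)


Pattern: (ab)*
String: ''
Pattern requires: zero or more repetitions of 'ab'
Pairs: []
All pairs are 'ab'? Yes
Result: 1

1


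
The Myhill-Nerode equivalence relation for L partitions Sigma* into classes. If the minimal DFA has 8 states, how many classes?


Myhill-Nerode theorem:
Number of equivalence classes = number of states in minimal DFA
Minimal DFA states = 8
Therefore equivalence classes = 8

8


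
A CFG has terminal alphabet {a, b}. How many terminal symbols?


Terminal symbols: a, b
Counting each: a (#1), b (#2)
Total = 2

2


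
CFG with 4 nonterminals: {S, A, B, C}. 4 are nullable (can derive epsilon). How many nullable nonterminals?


Nonterminals: {S, A, B, C}
A nonterminal is nullable if it can derive epsilon
Counting nullable nonterminals: 4
Total nullable = 4

4


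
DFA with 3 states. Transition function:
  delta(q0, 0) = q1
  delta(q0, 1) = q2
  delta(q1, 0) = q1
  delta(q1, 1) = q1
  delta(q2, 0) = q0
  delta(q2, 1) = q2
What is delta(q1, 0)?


Looking up transition function:
delta(q1, 0) in the table
Row: q1, Column: 0
Result: q1

q1


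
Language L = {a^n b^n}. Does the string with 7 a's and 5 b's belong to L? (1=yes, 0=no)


Language requires equal numbers of a's and b's
PDA pushes for each 'a', pops for each 'b'
Number of a's = 7
Number of b's = 5
7 != 5 -> Reject

0


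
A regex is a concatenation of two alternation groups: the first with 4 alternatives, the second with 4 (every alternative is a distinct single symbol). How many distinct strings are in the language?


First group: 4 alternatives
Second group: 4 alternatives
Concatenation: each choice from group 1 pairs with each from group 2
Total = 4 x 4 = 16

16


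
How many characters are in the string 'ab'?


String: 'ab'
Counting characters:
  'a' appears 1 time(s)
  'b' appears 1 time(s)
Total length = 1 + 1 = 2

2


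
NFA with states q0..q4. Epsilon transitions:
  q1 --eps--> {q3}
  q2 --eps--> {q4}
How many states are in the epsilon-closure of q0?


Starting from q0
Initialize closure = {q0}
q0 has no outgoing epsilon transitions -> nothing to add
Final closure: {q0}
Size = 1

1


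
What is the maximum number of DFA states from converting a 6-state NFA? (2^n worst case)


NFA has 6 states
Subset construction: each DFA state = subset of NFA states
Maximum subsets = 2^6
2^6 = 64

64


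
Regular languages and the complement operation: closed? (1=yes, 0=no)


Regular languages are closed under all standard operations:
- Union: Yes (product construction)
- Intersection: Yes (product construction)
- Complement: Yes (swap accept/reject)
- Concatenation: Yes (NFA construction)
Operation: complement -> Closed

1


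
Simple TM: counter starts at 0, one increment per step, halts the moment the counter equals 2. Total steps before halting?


Counter starts at 0. Counting sequence:
  Step 1: counter = 1
  Step 2: counter = 2
Counter reached 2 -> halt
Total steps = 2

2


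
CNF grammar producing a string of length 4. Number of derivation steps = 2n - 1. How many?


Chomsky Normal Form derivation:
String length n = 4
Each step either:
  - Splits a nonterminal into two (n-1 such steps)
  - Converts a nonterminal to terminal (n such steps)
Total = (n-1) + n = 2n - 1
= 2(4) - 1
= 8 - 1
= 7

7


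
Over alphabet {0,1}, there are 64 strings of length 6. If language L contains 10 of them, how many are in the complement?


Alphabet: {0,1}
String length: 6
Total strings of length 6 = 2^6 = 64
Strings in L = 10
Complement = total - |L|
= 64 - 10
= 54

54


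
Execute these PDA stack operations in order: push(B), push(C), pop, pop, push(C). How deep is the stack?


Tracing stack operations:
  push(B) -> stack = [B], depth=1
  push(C) -> stack = [B,C], depth=2
  pop -> removed C, stack = [B], depth=1
  pop -> removed B, stack = [], depth=0
  push(C) -> stack = [C], depth=1
Final depth = 1

1


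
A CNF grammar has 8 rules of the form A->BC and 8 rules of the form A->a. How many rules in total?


CNF allows two rule forms:
  A -> BC (binary): 8 rules
  A -> a (terminal): 8 rules
Total = 8 + 8 = 16

16


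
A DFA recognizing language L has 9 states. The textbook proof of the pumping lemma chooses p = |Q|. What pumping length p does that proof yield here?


Pumping lemma for regular languages (standard proof):
Take p = |Q|, the number of DFA states.
Any string of length >= |Q| passes through |Q|+1 states while reading its first |Q| symbols,
so by pigeonhole some state repeats, giving the loop that can be pumped.
Here |Q| = 9
Therefore the proof uses p = 9

9


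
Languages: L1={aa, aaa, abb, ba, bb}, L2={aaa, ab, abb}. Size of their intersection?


L1 = {aa, aaa, abb, ba, bb}
L2 = {aaa, ab, abb}
Checking each string in L1 against L2:
  'aa': in L2? No
  'aaa': in L2? Yes
  'abb': in L2? Yes
  'ba': in L2? No
  'bb': in L2? No
Intersection = {aaa, abb}
|L1 ∩ L2| = 2

2


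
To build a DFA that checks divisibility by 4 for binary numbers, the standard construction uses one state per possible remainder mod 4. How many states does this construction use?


Divisibility by 4 is tracked via the remainder mod 4: 0, 1, ..., 3
The construction assigns one state to each remainder
Number of remainders = 4

4


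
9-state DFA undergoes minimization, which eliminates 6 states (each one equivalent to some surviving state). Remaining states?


Original DFA: 9 states
Redundant states removed: 6
Minimized states = original - removed
= 9 - 6
= 3

3


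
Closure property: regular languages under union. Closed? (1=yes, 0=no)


Regular languages are closed under:
- Union (DFA product construction)
- Intersection (DFA product construction)
- Complement (swap accept/reject states)
- Concatenation (NFA construction)
- Kleene star (NFA construction)
union is in this list
Therefore: closed

1


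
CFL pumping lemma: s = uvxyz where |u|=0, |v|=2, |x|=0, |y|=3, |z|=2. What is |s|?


|s| = |u| + |v| + |x| + |y| + |z|
= 0 + 2 + 0 + 3 + 2
= 2 + 0 + 5
= 2 + 5
= 7

7


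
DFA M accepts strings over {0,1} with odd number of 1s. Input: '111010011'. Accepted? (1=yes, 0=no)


DFA has 2 states: q_even (start, accept=no) and q_odd
Processing string '111010011' character by character:
  Position 0: read '1', 1-count=1 -> q_odd
  Position 1: read '1', 1-count=2 -> q_even
  Position 2: read '1', 1-count=3 -> q_odd
  Position 3: read '0', 1-count=3 -> q_odd (no change)
  Position 4: read '1', 1-count=4 -> q_even
  Position 5: read '0', 1-count=4 -> q_even (no change)
  Position 6: read '0', 1-count=4 -> q_even (no change)
  Position 7: read '1', 1-count=5 -> q_odd
  Position 8: read '1', 1-count=6 -> q_even
Final state: q_even, total 1s = 6 (even); the DFA requires an odd count -> reject

0


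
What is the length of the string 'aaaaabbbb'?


String: 'aaaaabbbb'
Counting characters:
  'a' appears 5 time(s)
  'b' appears 4 time(s)
Total length = 5 + 4 = 9

9


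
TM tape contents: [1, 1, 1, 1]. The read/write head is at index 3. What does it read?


Tape: [1, 1, 1, 1]
Positions: 0 1 2 3
Values:    1 1 1 1
Head at position 3
tape[3] = 1

1


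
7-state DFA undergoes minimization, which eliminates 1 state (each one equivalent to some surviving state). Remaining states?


Original DFA: 7 states
Redundant states removed: 1
Minimized states = original - removed
= 7 - 1
= 6

6


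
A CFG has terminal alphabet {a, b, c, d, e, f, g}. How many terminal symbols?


Terminal symbols: a, b, c, d, e, f, g
Counting each: a (#1), b (#2), c (#3), d (#4), e (#5), f (#6), g (#7)
Total = 7

7


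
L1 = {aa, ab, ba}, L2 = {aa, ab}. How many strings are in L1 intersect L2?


L1 = {aa, ab, ba}
L2 = {aa, ab}
Checking each string in L1 against L2:
  'aa': in L2? Yes
  'ab': in L2? Yes
  'ba': in L2? No
Intersection = {aa, ab}
|L1 ∩ L2| = 2

2


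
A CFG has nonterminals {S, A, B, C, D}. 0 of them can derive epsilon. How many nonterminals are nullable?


Nonterminals: {S, A, B, C, D}
A nonterminal is nullable if it can derive epsilon
Counting nullable nonterminals: 0
Total nullable = 0

0


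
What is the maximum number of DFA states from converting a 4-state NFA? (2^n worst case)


NFA has 4 states
Subset construction: each DFA state = subset of NFA states
Maximum subsets = 2^4
2^4 = 16

16


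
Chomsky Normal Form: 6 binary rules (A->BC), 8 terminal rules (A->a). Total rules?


CNF allows two rule forms:
  A -> BC (binary): 6 rules
  A -> a (terminal): 8 rules
Total = 6 + 8 = 14

14


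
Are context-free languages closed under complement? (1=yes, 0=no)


CFL closure properties:
  Closed under: union, concatenation, Kleene star
  NOT closed under: intersection, complement
Operation 'complement' is in not-closed list -> No (not closed)

0


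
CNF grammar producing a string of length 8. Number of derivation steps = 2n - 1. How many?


Chomsky Normal Form derivation:
String length n = 8
Each step either:
  - Splits a nonterminal into two (n-1 such steps)
  - Converts a nonterminal to terminal (n such steps)
Total = (n-1) + n = 2n - 1
= 2(8) - 1
= 16 - 1
= 15

15


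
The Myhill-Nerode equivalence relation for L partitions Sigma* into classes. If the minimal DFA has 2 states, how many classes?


Myhill-Nerode theorem:
Number of equivalence classes = number of states in minimal DFA
Minimal DFA states = 2
Therefore equivalence classes = 2

2


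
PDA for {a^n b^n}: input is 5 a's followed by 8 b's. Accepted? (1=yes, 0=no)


Language requires equal numbers of a's and b's
PDA pushes for each 'a', pops for each 'b'
Number of a's = 5
Number of b's = 8
5 != 8 -> Reject

0


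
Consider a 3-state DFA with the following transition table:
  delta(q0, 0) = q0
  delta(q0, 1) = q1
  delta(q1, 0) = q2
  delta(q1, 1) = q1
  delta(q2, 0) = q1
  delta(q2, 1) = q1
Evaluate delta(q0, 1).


Looking up transition function:
delta(q0, 1) in the table
Row: q0, Column: 1
Result: q1

q1


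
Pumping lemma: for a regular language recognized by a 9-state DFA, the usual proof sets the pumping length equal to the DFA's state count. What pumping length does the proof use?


Pumping lemma for regular languages (standard proof):
Take p = |Q|, the number of DFA states.
Any string of length >= |Q| passes through |Q|+1 states while reading its first |Q| symbols,
so by pigeonhole some state repeats, giving the loop that can be pumped.
Here |Q| = 9
Therefore the proof uses p = 9

9


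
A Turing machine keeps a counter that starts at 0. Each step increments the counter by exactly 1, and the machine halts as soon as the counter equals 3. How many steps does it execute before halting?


Counter starts at 0. Counting sequence:
  Step 1: counter = 1
  Step 2: counter = 2
  Step 3: counter = 3
Counter reached 3 -> halt
Total steps = 3

3


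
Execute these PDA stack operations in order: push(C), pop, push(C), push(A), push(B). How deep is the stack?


Tracing stack operations:
  push(C) -> stack = [C], depth=1
  pop -> removed C, stack = [], depth=0
  push(C) -> stack = [C], depth=1
  push(A) -> stack = [C,A], depth=2
  push(B) -> stack = [C,A,B], depth=3
Final depth = 3

3


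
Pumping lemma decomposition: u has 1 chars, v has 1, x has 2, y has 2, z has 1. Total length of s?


|s| = |u| + |v| + |x| + |y| + |z|
= 1 + 1 + 2 + 2 + 1
= 2 + 2 + 3
= 4 + 3
= 7

7


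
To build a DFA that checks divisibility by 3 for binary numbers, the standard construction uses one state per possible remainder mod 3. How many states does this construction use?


Divisibility by 3 is tracked via the remainder mod 3: 0, 1, ..., 2
The construction assigns one state to each remainder
Number of remainders = 3

3


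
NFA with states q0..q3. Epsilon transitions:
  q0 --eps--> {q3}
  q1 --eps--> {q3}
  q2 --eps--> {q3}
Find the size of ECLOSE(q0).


Starting from q0
Initialize closure = {q0}
Follow epsilon from q0 -> add q3
Final closure: {q0, q3}
Size = 2

2


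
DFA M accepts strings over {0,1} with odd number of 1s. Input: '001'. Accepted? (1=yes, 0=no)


DFA has 2 states: q_even (start, accept=no) and q_odd
Processing string '001' character by character:
  Position 0: read '0', 1-count=0 -> q_even (no change)
  Position 1: read '0', 1-count=0 -> q_even (no change)
  Position 2: read '1', 1-count=1 -> q_odd
Final state: q_odd, total 1s = 1 (odd); the DFA requires an odd count -> accept

1


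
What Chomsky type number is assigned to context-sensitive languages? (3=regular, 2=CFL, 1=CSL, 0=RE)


Chomsky hierarchy levels:
  Type 3: Regular (DFA/NFA/regex)
  Type 2: Context-free (PDA)
  Type 1: Context-sensitive
  Type 0: Recursively enumerable (TM)
'context-sensitive' corresponds to Type 1

1


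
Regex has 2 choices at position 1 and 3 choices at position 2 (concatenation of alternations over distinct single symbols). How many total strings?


First group: 2 alternatives
Second group: 3 alternatives
Concatenation: each choice from group 1 pairs with each from group 2
Total = 2 x 3 = 6

6


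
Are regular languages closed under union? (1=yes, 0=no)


Regular languages are closed under:
- Union (DFA product construction)
- Intersection (DFA product construction)
- Complement (swap accept/reject states)
- Concatenation (NFA construction)
- Kleene star (NFA construction)
union is in this list
Therefore: closed

1


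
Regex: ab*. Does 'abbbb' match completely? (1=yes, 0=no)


Pattern: ab*
String: 'abbbb'
Pattern requires: exactly one 'a' followed by zero or more 'b's
First char is 'a' -> OK
Rest 'bbbb': all b's? Yes
Result: 1

1


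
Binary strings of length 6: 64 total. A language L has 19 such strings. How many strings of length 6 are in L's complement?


Alphabet: {0,1}
String length: 6
Total strings of length 6 = 2^6 = 64
Strings in L = 19
Complement = total - |L|
= 64 - 19
= 45

45


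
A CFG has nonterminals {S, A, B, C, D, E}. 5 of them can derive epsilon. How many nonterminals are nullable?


Nonterminals: {S, A, B, C, D, E}
A nonterminal is nullable if it can derive epsilon
Counting nullable nonterminals: 5
Total nullable = 5

5


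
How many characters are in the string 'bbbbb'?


String: 'bbbbb'
Counting characters:
  'b' appears 5 time(s)
Total length = 0 + 5 = 5

5


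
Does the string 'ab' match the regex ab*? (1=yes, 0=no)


Pattern: ab*
String: 'ab'
Pattern requires: exactly one 'a' followed by zero or more 'b's
First char is 'a' -> OK
Rest 'b': all b's? Yes
Result: 1

1


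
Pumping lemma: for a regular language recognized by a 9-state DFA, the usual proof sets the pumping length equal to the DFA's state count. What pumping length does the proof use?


Pumping lemma for regular languages (standard proof):
Take p = |Q|, the number of DFA states.
Any string of length >= |Q| passes through |Q|+1 states while reading its first |Q| symbols,
so by pigeonhole some state repeats, giving the loop that can be pumped.
Here |Q| = 9
Therefore the proof uses p = 9

9


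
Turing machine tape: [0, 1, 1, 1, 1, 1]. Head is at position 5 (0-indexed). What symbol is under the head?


Tape: [0, 1, 1, 1, 1, 1]
Positions: 0 1 2 3 4 5
Values:    0 1 1 1 1 1
Head at position 5
tape[5] = 1

1


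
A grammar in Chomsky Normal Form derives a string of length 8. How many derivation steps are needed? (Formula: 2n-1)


Chomsky Normal Form derivation:
String length n = 8
Each step either:
  - Splits a nonterminal into two (n-1 such steps)
  - Converts a nonterminal to terminal (n such steps)
Total = (n-1) + n = 2n - 1
= 2(8) - 1
= 16 - 1
= 15

15


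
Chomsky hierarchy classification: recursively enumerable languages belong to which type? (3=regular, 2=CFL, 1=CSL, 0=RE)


Chomsky hierarchy levels:
  Type 3: Regular (DFA/NFA/regex)
  Type 2: Context-free (PDA)
  Type 1: Context-sensitive
  Type 0: Recursively enumerable (TM)
'recursively enumerable' corresponds to Type 0

0


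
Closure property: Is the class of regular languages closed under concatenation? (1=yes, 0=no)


Regular languages are closed under all standard operations:
- Union: Yes (product construction)
- Intersection: Yes (product construction)
- Complement: Yes (swap accept/reject)
- Concatenation: Yes (NFA construction)
Operation: concatenation -> Closed

1


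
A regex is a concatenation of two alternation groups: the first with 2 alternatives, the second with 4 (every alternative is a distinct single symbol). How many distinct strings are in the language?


First group: 2 alternatives
Second group: 4 alternatives
Concatenation: each choice from group 1 pairs with each from group 2
Total = 2 x 4 = 8

8


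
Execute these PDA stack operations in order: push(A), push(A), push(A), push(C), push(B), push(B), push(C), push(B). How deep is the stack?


Tracing stack operations:
  push(A) -> stack = [A], depth=1
  push(A) -> stack = [A,A], depth=2
  push(A) -> stack = [A,A,A], depth=3
  push(C) -> stack = [A,A,A,C], depth=4
  push(B) -> stack = [A,A,A,C,B], depth=5
  push(B) -> stack = [A,A,A,C,B,B], depth=6
  push(C) -> stack = [A,A,A,C,B,B,C], depth=7
  push(B) -> stack = [A,A,A,C,B,B,C,B], depth=8
Final depth = 8

8


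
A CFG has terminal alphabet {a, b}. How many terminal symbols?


Terminal symbols: a, b
Counting each: a (#1), b (#2)
Total = 2

2


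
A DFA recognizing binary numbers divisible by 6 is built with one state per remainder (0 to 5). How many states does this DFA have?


Divisibility by 6 is tracked via the remainder mod 6: 0, 1, ..., 5
The construction assigns one state to each remainder
Number of remainders = 6

6


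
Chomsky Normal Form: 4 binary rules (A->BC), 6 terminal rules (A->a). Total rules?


CNF allows two rule forms:
  A -> BC (binary): 4 rules
  A -> a (terminal): 6 rules
Total = 4 + 6 = 10

10


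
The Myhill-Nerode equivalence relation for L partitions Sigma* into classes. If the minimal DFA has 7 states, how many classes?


Myhill-Nerode theorem:
Number of equivalence classes = number of states in minimal DFA
Minimal DFA states = 7
Therefore equivalence classes = 7

7


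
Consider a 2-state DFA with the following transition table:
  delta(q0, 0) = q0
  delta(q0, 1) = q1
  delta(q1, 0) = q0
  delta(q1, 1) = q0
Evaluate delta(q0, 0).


Looking up transition function:
delta(q0, 0) in the table
Row: q0, Column: 0
Result: q0

q0


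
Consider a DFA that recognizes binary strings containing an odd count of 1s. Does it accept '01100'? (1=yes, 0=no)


DFA has 2 states: q_even (start, accept=no) and q_odd
Processing string '01100' character by character:
  Position 0: read '0', 1-count=0 -> q_even (no change)
  Position 1: read '1', 1-count=1 -> q_odd
  Position 2: read '1', 1-count=2 -> q_even
  Position 3: read '0', 1-count=2 -> q_even (no change)
  Position 4: read '0', 1-count=2 -> q_even (no change)
Final state: q_even, total 1s = 2 (even); the DFA requires an odd count -> reject

0


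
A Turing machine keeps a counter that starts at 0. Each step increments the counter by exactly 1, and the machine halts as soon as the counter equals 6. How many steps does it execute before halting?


Counter starts at 0. Counting sequence:
  Step 1: counter = 1
  Step 2: counter = 2
  Step 3: counter = 3
  Step 4: counter = 4
  Step 5: counter = 5
  Step 6: counter = 6
Counter reached 6 -> halt
Total steps = 6

6


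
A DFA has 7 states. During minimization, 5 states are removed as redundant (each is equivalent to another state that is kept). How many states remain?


Original DFA: 7 states
Redundant states removed: 5
Minimized states = original - removed
= 7 - 5
= 2

2


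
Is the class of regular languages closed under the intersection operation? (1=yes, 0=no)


Regular languages are closed under:
- Union (DFA product construction)
- Intersection (DFA product construction)
- Complement (swap accept/reject states)
- Concatenation (NFA construction)
- Kleene star (NFA construction)
intersection is in this list
Therefore: closed

1


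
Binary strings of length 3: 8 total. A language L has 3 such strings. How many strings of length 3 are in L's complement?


Alphabet: {0,1}
String length: 3
Total strings of length 3 = 2^3 = 8
Strings in L = 3
Complement = total - |L|
= 8 - 3
= 5

5


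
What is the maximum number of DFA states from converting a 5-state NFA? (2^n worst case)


NFA has 5 states
Subset construction: each DFA state = subset of NFA states
Maximum subsets = 2^5
2^5 = 32

32


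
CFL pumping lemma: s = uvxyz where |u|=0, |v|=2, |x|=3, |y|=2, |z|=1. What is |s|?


|s| = |u| + |v| + |x| + |y| + |z|
= 0 + 2 + 3 + 2 + 1
= 2 + 3 + 3
= 5 + 3
= 8

8


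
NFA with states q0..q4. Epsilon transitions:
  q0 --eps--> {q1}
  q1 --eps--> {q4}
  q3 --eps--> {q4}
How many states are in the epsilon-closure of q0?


Starting from q0
Initialize closure = {q0}
Follow epsilon from q0 -> add q1
Follow epsilon from q1 -> add q4
Final closure: {q0, q1, q4}
Size = 3

3
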